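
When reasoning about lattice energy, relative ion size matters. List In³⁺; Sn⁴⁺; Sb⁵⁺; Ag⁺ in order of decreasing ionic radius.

All of these have 46 electrons (isoelectronic). With the same electron cloud, the ion with the most protons pulls it in tightest. Nuclear charges: Sb⁵⁺ (Z=51), Sn⁴⁺ (Z=50), In³⁺ (Z=49), Ag⁺ (Z=47). Highest Z is smallest.

Ag⁺ > In³⁺ > Sn⁴⁺ > Sb⁵⁺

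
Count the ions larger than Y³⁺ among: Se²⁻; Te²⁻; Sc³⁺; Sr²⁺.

First list Z and electron count for each: Sc³⁺ has 18 e⁻ (Z=21), Y³⁺ has 36 e⁻ (Z=39), Sr²⁺ has 36 e⁻ (Z=38), Se²⁻ has 36 e⁻ (Z=34), Te²⁻ has 54 e⁻ (Z=52). Sc³⁺ < Y³⁺ (same group, 1 shell fewer); Y³⁺ < Sr²⁺ (isoelectronic, higher Z=39 is smaller); Sr²⁺ < Se²⁻ (isoelectronic, higher Z=38 is smaller); Se²⁻ < Te²⁻ (same group, 1 shell fewer).
Relative to Y³⁺, the ions that are larger are Sr²⁺, Se²⁻, Te²⁻. That's 3.

3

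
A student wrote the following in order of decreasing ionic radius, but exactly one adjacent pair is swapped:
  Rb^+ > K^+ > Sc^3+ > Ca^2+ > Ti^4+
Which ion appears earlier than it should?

Sc^3+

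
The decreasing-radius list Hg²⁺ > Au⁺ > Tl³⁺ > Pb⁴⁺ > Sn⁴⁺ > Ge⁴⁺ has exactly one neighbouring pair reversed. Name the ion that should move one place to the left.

Au⁺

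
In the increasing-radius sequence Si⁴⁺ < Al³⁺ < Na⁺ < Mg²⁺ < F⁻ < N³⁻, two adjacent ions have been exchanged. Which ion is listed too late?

Mg²⁺

Compare adjacent ions: Mg²⁺ and Na⁺ share 10 electrons; the higher nuclear charge on Mg (Z=12) contracts it more, so Mg²⁺ < Na⁺ — yet in this increasing list Na⁺ sits before Mg²⁺. Nothing else is reversed, so Mg²⁺ should move one place to the left.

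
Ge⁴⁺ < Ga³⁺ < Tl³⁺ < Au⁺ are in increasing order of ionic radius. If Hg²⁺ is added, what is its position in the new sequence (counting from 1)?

Electron counts and nuclear charges: Ge⁴⁺ has 28 e⁻ (Z=32), Ga³⁺ has 28 e⁻ (Z=31), Tl³⁺ has 78 e⁻ (Z=81), Hg²⁺ has 78 e⁻ (Z=80), Au⁺ has 78 e⁻ (Z=79). Ge⁴⁺ < Ga³⁺ (isoelectronic, higher Z=32 is smaller); Ga³⁺ < Tl³⁺ (same group, period 4 vs 6); Tl³⁺ < Hg²⁺ (both 78 e⁻, Z=81>80); Hg²⁺ < Au⁺ (isoelectronic, higher Z=80 is smaller).
Merged order: Ge⁴⁺ < Ga³⁺ < Tl³⁺ < Hg²⁺ < Au⁺ — Hg²⁺ is number 4.

4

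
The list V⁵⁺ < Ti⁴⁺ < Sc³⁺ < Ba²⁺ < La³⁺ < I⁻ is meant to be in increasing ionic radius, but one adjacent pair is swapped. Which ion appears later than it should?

La³⁺

Check each adjacent pair. Ba²⁺ and La³⁺ are reversed: both have 54 electrons but Z(La)=57 > Z(Ba)=56, so La³⁺ should be the smaller of the two. No other neighbouring pair contradicts the periodic trends, so La³⁺ is the ion listed too late.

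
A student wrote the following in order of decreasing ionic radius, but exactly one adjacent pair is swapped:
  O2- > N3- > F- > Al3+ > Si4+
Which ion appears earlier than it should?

Scanning neighbour by neighbour, only O2-/N3- violates a trend: O2- and N3- share 10 electrons; the higher nuclear charge on O (Z=8) contracts it more, so O2- < N3-. That makes O2- the one sitting a position early relative to where it belongs.

O2-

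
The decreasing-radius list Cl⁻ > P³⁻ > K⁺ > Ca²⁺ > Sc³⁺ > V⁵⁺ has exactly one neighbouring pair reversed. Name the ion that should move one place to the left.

P³⁻

Compare adjacent ions: they are isoelectronic (18 e⁻) and Cl has more protons than P (17 vs 15), making Cl⁻ smaller — yet in this decreasing list Cl⁻ sits before P³⁻. Nothing else is reversed, so P³⁻ should move one place to the left.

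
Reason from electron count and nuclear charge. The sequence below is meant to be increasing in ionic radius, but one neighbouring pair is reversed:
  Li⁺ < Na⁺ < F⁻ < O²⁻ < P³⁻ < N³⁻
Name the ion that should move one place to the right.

Check each adjacent pair. P³⁻ and N³⁻ are reversed: same group and charge — period 2 sits above period 3, so N³⁻ is smaller. No other neighbouring pair contradicts the periodic trends, so P³⁻ is the ion listed too early.

P³⁻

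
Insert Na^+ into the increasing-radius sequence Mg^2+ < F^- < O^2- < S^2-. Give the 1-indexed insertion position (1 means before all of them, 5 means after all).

First list Z and electron count for each: Mg^2+ has 10 e⁻ (Z=12), Na^+ has 10 e⁻ (Z=11), F^- has 10 e⁻ (Z=9), O^2- has 10 e⁻ (Z=8), S^2- has 18 e⁻ (Z=16). Mg^2+ < Na^+ (both 10 e⁻, Z=12>11); Na^+ < F^- (isoelectronic, higher Z=11 is smaller); F^- < O^2- (both 10 e⁻, Z=9>8); O^2- < S^2- (same group, period 2 vs 3).
Merged order: Mg^2+ < Na^+ < F^- < O^2- < S^2- — Na^+ is number 2.

2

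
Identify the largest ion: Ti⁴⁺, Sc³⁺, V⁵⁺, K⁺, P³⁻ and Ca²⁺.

P³⁻

Isoelectronic series (18 e⁻ each). Size is set by nuclear charge: more protons means a smaller ion. V⁵⁺ (Z=23), Ti⁴⁺ (Z=22), Sc³⁺ (Z=21), Ca²⁺ (Z=20), K⁺ (Z=19), P³⁻ (Z=15).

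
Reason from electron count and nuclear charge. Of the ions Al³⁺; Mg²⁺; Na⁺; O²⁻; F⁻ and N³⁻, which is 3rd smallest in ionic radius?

Na⁺

These species are isoelectronic with 10 electrons. The only difference is the number of protons: Al³⁺ (Z=13), Mg²⁺ (Z=12), Na⁺ (Z=11), F⁻ (Z=9), O²⁻ (Z=8), N³⁻ (Z=7). The strongest nuclear pull (Al³⁺) gives the smallest ion.
That gives Al³⁺ < Mg²⁺ < Na⁺ < F⁻ < O²⁻ < N³⁻. From the smallest end, number 3 is Na⁺.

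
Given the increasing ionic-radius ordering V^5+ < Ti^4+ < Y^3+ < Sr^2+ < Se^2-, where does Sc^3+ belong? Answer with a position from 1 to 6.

Electron counts and nuclear charges: V^5+ (Z=23, 18 e⁻), Ti^4+ (Z=22, 18 e⁻), Sc^3+ (Z=21, 18 e⁻), Y^3+ (Z=39, 36 e⁻), Sr^2+ (Z=38, 36 e⁻), Se^2- (Z=34, 36 e⁻). V^5+ < Ti^4+ (isoelectronic, higher Z=23 is smaller); Ti^4+ < Sc^3+ (isoelectronic, higher Z=22 is smaller); Sc^3+ < Y^3+ (same group, 1 shell fewer); Y^3+ < Sr^2+ (both 36 e⁻, Z=39>38); Sr^2+ < Se^2- (isoelectronic, higher Z=38 is smaller).
Putting Sc^3+ in gives V^5+ < Ti^4+ < Sc^3+ < Y^3+ < Sr^2+ < Se^2-; it lands at slot 3.

3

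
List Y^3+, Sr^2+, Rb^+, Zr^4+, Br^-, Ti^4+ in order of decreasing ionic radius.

Br^- > Rb^+ > Sr^2+ > Y^3+ > Zr^4+ > Ti^4+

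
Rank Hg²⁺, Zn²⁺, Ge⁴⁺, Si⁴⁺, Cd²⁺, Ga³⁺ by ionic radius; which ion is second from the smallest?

Work out protons and electrons: Si⁴⁺ has 10 e⁻ (Z=14), Ge⁴⁺ has 28 e⁻ (Z=32), Ga³⁺ has 28 e⁻ (Z=31), Zn²⁺ has 28 e⁻ (Z=30), Cd²⁺ has 46 e⁻ (Z=48), Hg²⁺ has 78 e⁻ (Z=80). Si⁴⁺ < Ge⁴⁺ (same group, period 3 vs 4); Ge⁴⁺ < Ga³⁺ (both 28 e⁻, Z=32>31); Ga³⁺ < Zn²⁺ (isoelectronic, higher Z=31 is smaller); Zn²⁺ < Cd²⁺ (same group, period 4 vs 5); Cd²⁺ < Hg²⁺ (same group, period 5 vs 6).
Full ascending order: Si⁴⁺ < Ge⁴⁺ < Ga³⁺ < Zn²⁺ < Cd²⁺ < Hg²⁺. Counting from the smallest, position 2 is Ge⁴⁺.

Ge⁴⁺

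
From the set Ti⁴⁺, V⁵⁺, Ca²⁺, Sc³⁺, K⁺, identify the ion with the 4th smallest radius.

All of these have 18 electrons (isoelectronic). With the same electron cloud, the ion with the most protons pulls it in tightest. Nuclear charges: V⁵⁺ (Z=23), Ti⁴⁺ (Z=22), Sc³⁺ (Z=21), Ca²⁺ (Z=20), K⁺ (Z=19). Highest Z is smallest.
Ordering: V⁵⁺ < Ti⁴⁺ < Sc³⁺ < Ca²⁺ < K⁺. The 4th smallest is Ca²⁺.

Ca²⁺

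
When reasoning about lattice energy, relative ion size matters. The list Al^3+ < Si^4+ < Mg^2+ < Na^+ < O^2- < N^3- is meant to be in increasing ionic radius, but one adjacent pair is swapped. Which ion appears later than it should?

Scanning neighbour by neighbour, only Al^3+/Si^4+ violates a trend: both have 10 electrons but Z(Si)=14 > Z(Al)=13, so Si^4+ should be the smaller of the two. That makes Si^4+ the one sitting a position late relative to where it belongs.

Si^4+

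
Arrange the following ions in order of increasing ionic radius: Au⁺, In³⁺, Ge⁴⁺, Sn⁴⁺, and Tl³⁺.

Ge⁴⁺ < Sn⁴⁺ < In³⁺ < Tl³⁺ < Au⁺

Work out protons and electrons: Ge⁴⁺: 28 e⁻, Z=32, Sn⁴⁺: 46 e⁻, Z=50, In³⁺: 46 e⁻, Z=49, Tl³⁺: 78 e⁻, Z=81, Au⁺: 78 e⁻, Z=79. Ge⁴⁺ < Sn⁴⁺ (same group, period 4 vs 5); Sn⁴⁺ < In³⁺ (both 46 e⁻, Z=50>49); In³⁺ < Tl³⁺ (same group, period 5 vs 6); Tl³⁺ < Au⁺ (isoelectronic, higher Z=81 is smaller).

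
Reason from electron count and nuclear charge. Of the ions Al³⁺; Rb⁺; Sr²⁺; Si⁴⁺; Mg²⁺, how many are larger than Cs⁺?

0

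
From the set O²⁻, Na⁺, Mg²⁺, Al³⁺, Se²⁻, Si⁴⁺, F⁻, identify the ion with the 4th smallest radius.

First list Z and electron count for each: Si⁴⁺ has 10 e⁻ (Z=14), Al³⁺ has 10 e⁻ (Z=13), Mg²⁺ has 10 e⁻ (Z=12), Na⁺ has 10 e⁻ (Z=11), F⁻ has 10 e⁻ (Z=9), O²⁻ has 10 e⁻ (Z=8), Se²⁻ has 36 e⁻ (Z=34). Si⁴⁺ < Al³⁺ (isoelectronic, higher Z=14 is smaller); Al³⁺ < Mg²⁺ (isoelectronic, higher Z=13 is smaller); Mg²⁺ < Na⁺ (both 10 e⁻, Z=12>11); Na⁺ < F⁻ (both 10 e⁻, Z=11>9); F⁻ < O²⁻ (both 10 e⁻, Z=9>8); O²⁻ < Se²⁻ (same group, period 2 vs 4).
So the order is Si⁴⁺ < Al³⁺ < Mg²⁺ < Na⁺ < F⁻ < O²⁻ < Se²⁻; the 4th-smallest ion is Na⁺.

Na⁺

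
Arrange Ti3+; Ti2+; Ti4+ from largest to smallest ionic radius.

These are all Ti ions. Removing more electrons (higher positive charge) pulls the remaining electrons in closer, so Ti4+ is smallest and Ti2+ is largest.

Ti2+ > Ti3+ > Ti4+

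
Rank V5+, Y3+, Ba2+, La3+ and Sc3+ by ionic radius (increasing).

V5+ < Sc3+ < Y3+ < La3+ < Ba2+

Tabulating Z and e⁻: V5+: 18 e⁻, Z=23, Sc3+: 18 e⁻, Z=21, Y3+: 36 e⁻, Z=39, La3+: 54 e⁻, Z=57, Ba2+: 54 e⁻, Z=56. V5+ < Sc3+ (isoelectronic, higher Z=23 is smaller); Sc3+ < Y3+ (same group, 1 shell fewer); Y3+ < La3+ (same group, period 5 vs 6); La3+ < Ba2+ (isoelectronic, higher Z=57 is smaller).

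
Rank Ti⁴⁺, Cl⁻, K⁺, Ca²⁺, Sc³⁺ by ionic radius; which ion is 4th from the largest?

These species are isoelectronic with 18 electrons. The only difference is the number of protons: Ti⁴⁺ (Z=22), Sc³⁺ (Z=21), Ca²⁺ (Z=20), K⁺ (Z=19), Cl⁻ (Z=17). The strongest nuclear pull (Ti⁴⁺) gives the smallest ion.
So the order is Ti⁴⁺ < Sc³⁺ < Ca²⁺ < K⁺ < Cl⁻; the 4th-largest ion is Sc³⁺.

Sc³⁺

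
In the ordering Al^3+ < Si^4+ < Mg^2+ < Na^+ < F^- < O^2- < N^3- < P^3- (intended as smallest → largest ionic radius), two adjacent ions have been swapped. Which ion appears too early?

The pair Al^3+, Si^4+ is the wrong way round — Si^4+ and Al^3+ share 10 electrons; the higher nuclear charge on Si (Z=14) contracts it more, so Si^4+ < Al^3+. All other adjacent pairs agree with periodic trends, so Al^3+ is the misplaced ion.

Al^3+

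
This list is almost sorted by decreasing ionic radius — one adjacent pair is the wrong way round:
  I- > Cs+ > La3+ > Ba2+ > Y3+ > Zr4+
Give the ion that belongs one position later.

La3+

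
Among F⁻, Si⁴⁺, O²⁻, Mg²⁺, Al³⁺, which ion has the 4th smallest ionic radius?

Each ion has 10 electrons. The ranking follows nuclear charge in reverse — greater Z gives a smaller radius. Si⁴⁺ (Z=14), Al³⁺ (Z=13), Mg²⁺ (Z=12), F⁻ (Z=9), O²⁻ (Z=8).
So the order is Si⁴⁺ < Al³⁺ < Mg²⁺ < F⁻ < O²⁻; the 4th-smallest ion is F⁻.

F⁻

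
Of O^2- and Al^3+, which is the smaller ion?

All of these have 10 electrons (isoelectronic). With the same electron cloud, the ion with the most protons pulls it in tightest. Nuclear charges: Al^3+ (Z=13), O^2- (Z=8). Highest Z is smallest.

Al^3+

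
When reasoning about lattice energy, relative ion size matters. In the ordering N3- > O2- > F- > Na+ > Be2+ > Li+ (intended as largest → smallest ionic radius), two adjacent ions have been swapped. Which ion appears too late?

Li+

Compare adjacent ions: Be2+ and Li+ share 2 electrons; the higher nuclear charge on Be (Z=4) contracts it more, so Be2+ < Li+ — yet in this decreasing list Be2+ sits before Li+. Nothing else is reversed, so Li+ should move one place to the left.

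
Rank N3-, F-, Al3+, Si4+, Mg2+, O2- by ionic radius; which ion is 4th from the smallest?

F-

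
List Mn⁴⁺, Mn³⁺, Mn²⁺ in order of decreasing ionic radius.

These are all Mn ions. Removing more electrons (higher positive charge) pulls the remaining electrons in closer, so Mn⁴⁺ is smallest and Mn²⁺ is largest.

Mn²⁺ > Mn³⁺ > Mn⁴⁺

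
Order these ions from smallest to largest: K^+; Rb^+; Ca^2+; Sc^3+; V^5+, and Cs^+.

V^5+ < Sc^3+ < Ca^2+ < K^+ < Rb^+ < Cs^+

Electron counts and nuclear charges: V^5+ (Z=23, 18 e⁻), Sc^3+ (Z=21, 18 e⁻), Ca^2+ (Z=20, 18 e⁻), K^+ (Z=19, 18 e⁻), Rb^+ (Z=37, 36 e⁻), Cs^+ (Z=55, 54 e⁻). V^5+ < Sc^3+ (isoelectronic, higher Z=23 is smaller); Sc^3+ < Ca^2+ (both 18 e⁻, Z=21>20); Ca^2+ < K^+ (both 18 e⁻, Z=20>19); K^+ < Rb^+ (same group, period 4 vs 5); Rb^+ < Cs^+ (same group, 1 shell fewer).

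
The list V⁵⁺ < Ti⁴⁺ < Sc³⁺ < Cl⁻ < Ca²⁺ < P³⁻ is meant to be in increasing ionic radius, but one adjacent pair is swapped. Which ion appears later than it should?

Ca²⁺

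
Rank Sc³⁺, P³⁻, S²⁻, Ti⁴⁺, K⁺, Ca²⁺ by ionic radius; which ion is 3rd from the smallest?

Isoelectronic series (18 e⁻ each). Size is set by nuclear charge: more protons means a smaller ion. Ti⁴⁺ (Z=22), Sc³⁺ (Z=21), Ca²⁺ (Z=20), K⁺ (Z=19), S²⁻ (Z=16), P³⁻ (Z=15).
Full ascending order: Ti⁴⁺ < Sc³⁺ < Ca²⁺ < K⁺ < S²⁻ < P³⁻. Counting from the smallest, position 3 is Ca²⁺.

Ca²⁺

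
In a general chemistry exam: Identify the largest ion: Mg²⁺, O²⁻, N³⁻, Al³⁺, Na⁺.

N³⁻

These species are isoelectronic with 10 electrons. The only difference is the number of protons: Al³⁺ (Z=13), Mg²⁺ (Z=12), Na⁺ (Z=11), O²⁻ (Z=8), N³⁻ (Z=7). The strongest nuclear pull (Al³⁺) gives the smallest ion.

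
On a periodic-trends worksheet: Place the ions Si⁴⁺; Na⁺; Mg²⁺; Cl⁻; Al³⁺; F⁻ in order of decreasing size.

Cl⁻ > F⁻ > Na⁺ > Mg²⁺ > Al³⁺ > Si⁴⁺

Tabulating Z and e⁻: Si⁴⁺: 10 e⁻, Z=14, Al³⁺: 10 e⁻, Z=13, Mg²⁺: 10 e⁻, Z=12, Na⁺: 10 e⁻, Z=11, F⁻: 10 e⁻, Z=9, Cl⁻: 18 e⁻, Z=17. Si⁴⁺ < Al³⁺ (isoelectronic, higher Z=14 is smaller); Al³⁺ < Mg²⁺ (isoelectronic, higher Z=13 is smaller); Mg²⁺ < Na⁺ (both 10 e⁻, Z=12>11); Na⁺ < F⁻ (isoelectronic, higher Z=11 is smaller); F⁻ < Cl⁻ (same group, 1 shell fewer).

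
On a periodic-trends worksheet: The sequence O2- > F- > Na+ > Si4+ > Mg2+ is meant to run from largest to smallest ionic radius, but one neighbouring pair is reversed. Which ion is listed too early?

Si4+

Compare adjacent ions: they are isoelectronic (10 e⁻) and Si has more protons than Mg (14 vs 12), making Si4+ smaller — yet in this decreasing list Si4+ sits before Mg2+. Nothing else is reversed, so Si4+ should move one place to the right.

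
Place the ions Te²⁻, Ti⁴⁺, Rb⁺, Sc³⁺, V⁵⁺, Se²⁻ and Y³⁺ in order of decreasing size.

V⁵⁺: 18 e⁻, Z=23, Ti⁴⁺: 18 e⁻, Z=22, Sc³⁺: 18 e⁻, Z=21, Y³⁺: 36 e⁻, Z=39, Rb⁺: 36 e⁻, Z=37, Se²⁻: 36 e⁻, Z=34, Te²⁻: 54 e⁻, Z=52. V⁵⁺ < Ti⁴⁺ (both 18 e⁻, Z=23>22); Ti⁴⁺ < Sc³⁺ (both 18 e⁻, Z=22>21); Sc³⁺ < Y³⁺ (same group, 1 shell fewer); Y³⁺ < Rb⁺ (both 36 e⁻, Z=39>37); Rb⁺ < Se²⁻ (isoelectronic, higher Z=37 is smaller); Se²⁻ < Te²⁻ (same group, period 4 vs 5).

Te²⁻ > Se²⁻ > Rb⁺ > Y³⁺ > Sc³⁺ > Ti⁴⁺ > V⁵⁺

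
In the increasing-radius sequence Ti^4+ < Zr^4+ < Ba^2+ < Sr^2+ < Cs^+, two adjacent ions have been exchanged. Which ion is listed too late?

The pair Ba^2+, Sr^2+ is the wrong way round — same group and charge — period 5 sits above period 6, so Sr^2+ is smaller. All other adjacent pairs agree with periodic trends, so Sr^2+ is the misplaced ion.

Sr^2+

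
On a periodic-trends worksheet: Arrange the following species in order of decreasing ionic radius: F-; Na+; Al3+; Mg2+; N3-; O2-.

N3- > O2- > F- > Na+ > Mg2+ > Al3+

All of these have 10 electrons (isoelectronic). With the same electron cloud, the ion with the most protons pulls it in tightest. Nuclear charges: Al3+ (Z=13), Mg2+ (Z=12), Na+ (Z=11), F- (Z=9), O2- (Z=8), N3- (Z=7). Highest Z is smallest.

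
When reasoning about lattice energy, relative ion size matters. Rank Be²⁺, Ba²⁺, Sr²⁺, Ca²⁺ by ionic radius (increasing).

Be²⁺ < Ca²⁺ < Sr²⁺ < Ba²⁺

These ions sit in one column with identical charge. Each step down the periodic table adds a principal shell, increasing the radius.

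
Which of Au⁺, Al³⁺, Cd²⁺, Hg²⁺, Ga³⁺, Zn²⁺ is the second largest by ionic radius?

Hg²⁺

Al³⁺: 10 e⁻, Z=13, Ga³⁺: 28 e⁻, Z=31, Zn²⁺: 28 e⁻, Z=30, Cd²⁺: 46 e⁻, Z=48, Hg²⁺: 78 e⁻, Z=80, Au⁺: 78 e⁻, Z=79. Al³⁺ < Ga³⁺ (same group, 1 shell fewer); Ga³⁺ < Zn²⁺ (both 28 e⁻, Z=31>30); Zn²⁺ < Cd²⁺ (same group, period 4 vs 5); Cd²⁺ < Hg²⁺ (same group, period 5 vs 6); Hg²⁺ < Au⁺ (isoelectronic, higher Z=80 is smaller).
Ordering: Al³⁺ < Ga³⁺ < Zn²⁺ < Cd²⁺ < Hg²⁺ < Au⁺. The second largest is Hg²⁺.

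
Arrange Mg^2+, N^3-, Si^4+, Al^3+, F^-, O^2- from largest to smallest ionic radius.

N^3- > O^2- > F^- > Mg^2+ > Al^3+ > Si^4+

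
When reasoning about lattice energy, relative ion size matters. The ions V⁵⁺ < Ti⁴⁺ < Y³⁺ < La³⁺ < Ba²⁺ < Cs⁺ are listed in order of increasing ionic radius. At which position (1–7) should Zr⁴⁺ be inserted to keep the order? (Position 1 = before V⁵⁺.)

3

Electron counts and nuclear charges: V⁵⁺ has 18 e⁻ (Z=23), Ti⁴⁺ has 18 e⁻ (Z=22), Zr⁴⁺ has 36 e⁻ (Z=40), Y³⁺ has 36 e⁻ (Z=39), La³⁺ has 54 e⁻ (Z=57), Ba²⁺ has 54 e⁻ (Z=56), Cs⁺ has 54 e⁻ (Z=55). V⁵⁺ < Ti⁴⁺ (isoelectronic, higher Z=23 is smaller); Ti⁴⁺ < Zr⁴⁺ (same group, 1 shell fewer); Zr⁴⁺ < Y³⁺ (both 36 e⁻, Z=40>39); Y³⁺ < La³⁺ (same group, 1 shell fewer); La³⁺ < Ba²⁺ (isoelectronic, higher Z=57 is smaller); Ba²⁺ < Cs⁺ (isoelectronic, higher Z=56 is smaller).
The complete sequence is V⁵⁺ < Ti⁴⁺ < Zr⁴⁺ < Y³⁺ < La³⁺ < Ba²⁺ < Cs⁺. Zr⁴⁺ sits at position 3.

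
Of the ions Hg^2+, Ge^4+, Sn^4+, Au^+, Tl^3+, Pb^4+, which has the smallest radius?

Work out protons and electrons: Ge^4+ (Z=32, 28 e⁻), Sn^4+ (Z=50, 46 e⁻), Pb^4+ (Z=82, 78 e⁻), Tl^3+ (Z=81, 78 e⁻), Hg^2+ (Z=80, 78 e⁻), Au^+ (Z=79, 78 e⁻). Ge^4+ < Sn^4+ (same group, period 4 vs 5); Sn^4+ < Pb^4+ (same group, 1 shell fewer); Pb^4+ < Tl^3+ (both 78 e⁻, Z=82>81); Tl^3+ < Hg^2+ (both 78 e⁻, Z=81>80); Hg^2+ < Au^+ (both 78 e⁻, Z=80>79).

Ge^4+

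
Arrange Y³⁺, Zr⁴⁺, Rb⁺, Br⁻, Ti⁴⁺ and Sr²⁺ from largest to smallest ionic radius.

Br⁻ > Rb⁺ > Sr²⁺ > Y³⁺ > Zr⁴⁺ > Ti⁴⁺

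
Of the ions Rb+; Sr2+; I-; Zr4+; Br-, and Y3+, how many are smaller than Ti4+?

0

Ti4+: 18 e⁻, Z=22, Zr4+: 36 e⁻, Z=40, Y3+: 36 e⁻, Z=39, Sr2+: 36 e⁻, Z=38, Rb+: 36 e⁻, Z=37, Br-: 36 e⁻, Z=35, I-: 54 e⁻, Z=53. Ti4+ < Zr4+ (same group, period 4 vs 5); Zr4+ < Y3+ (isoelectronic, higher Z=40 is smaller); Y3+ < Sr2+ (both 36 e⁻, Z=39>38); Sr2+ < Rb+ (both 36 e⁻, Z=38>37); Rb+ < Br- (both 36 e⁻, Z=37>35); Br- < I- (same group, period 4 vs 5).
Placing each against Ti4+: smaller — none; larger — Zr4+, Y3+, Sr2+, Rb+, Br-, I-. Count: 0.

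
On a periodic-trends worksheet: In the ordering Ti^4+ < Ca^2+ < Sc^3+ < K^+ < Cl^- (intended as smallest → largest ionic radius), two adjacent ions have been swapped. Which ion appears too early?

Ca^2+

Scanning neighbour by neighbour, only Ca^2+/Sc^3+ violates a trend: Sc^3+ and Ca^2+ share 18 electrons; the higher nuclear charge on Sc (Z=21) contracts it more, so Sc^3+ < Ca^2+. That makes Ca^2+ the one sitting a position early relative to where it belongs.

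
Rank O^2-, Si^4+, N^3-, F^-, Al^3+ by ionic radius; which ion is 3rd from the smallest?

Each ion has 10 electrons. The ranking follows nuclear charge in reverse — greater Z gives a smaller radius. Si^4+ (Z=14), Al^3+ (Z=13), F^- (Z=9), O^2- (Z=8), N^3- (Z=7).
Full ascending order: Si^4+ < Al^3+ < F^- < O^2- < N^3-. Counting from the smallest, position 3 is F^-.

F^-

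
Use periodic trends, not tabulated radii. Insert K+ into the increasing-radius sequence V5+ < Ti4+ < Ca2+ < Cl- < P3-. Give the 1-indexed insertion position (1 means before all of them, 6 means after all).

Each ion has 18 electrons. The ranking follows nuclear charge in reverse — greater Z gives a smaller radius. V5+ (Z=23), Ti4+ (Z=22), Ca2+ (Z=20), K+ (Z=19), Cl- (Z=17), P3- (Z=15).
Putting K+ in gives V5+ < Ti4+ < Ca2+ < K+ < Cl- < P3-; it lands at slot 4.

4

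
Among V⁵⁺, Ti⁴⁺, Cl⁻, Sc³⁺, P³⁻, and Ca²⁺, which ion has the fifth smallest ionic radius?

All of these have 18 electrons (isoelectronic). With the same electron cloud, the ion with the most protons pulls it in tightest. Nuclear charges: V⁵⁺ (Z=23), Ti⁴⁺ (Z=22), Sc³⁺ (Z=21), Ca²⁺ (Z=20), Cl⁻ (Z=17), P³⁻ (Z=15). Highest Z is smallest.
Ordering: V⁵⁺ < Ti⁴⁺ < Sc³⁺ < Ca²⁺ < Cl⁻ < P³⁻. The fifth smallest is Cl⁻.

Cl⁻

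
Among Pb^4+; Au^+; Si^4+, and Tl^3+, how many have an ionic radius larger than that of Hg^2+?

First list Z and electron count for each: Si^4+ has 10 e⁻ (Z=14), Pb^4+ has 78 e⁻ (Z=82), Tl^3+ has 78 e⁻ (Z=81), Hg^2+ has 78 e⁻ (Z=80), Au^+ has 78 e⁻ (Z=79). Si^4+ < Pb^4+ (same group, period 3 vs 6); Pb^4+ < Tl^3+ (both 78 e⁻, Z=82>81); Tl^3+ < Hg^2+ (both 78 e⁻, Z=81>80); Hg^2+ < Au^+ (both 78 e⁻, Z=80>79).
Overall: Si^4+ < Pb^4+ < Tl^3+ < Hg^2+ < Au^+. Hg^2+ has 3 below it and 1 above. Count: 1.

1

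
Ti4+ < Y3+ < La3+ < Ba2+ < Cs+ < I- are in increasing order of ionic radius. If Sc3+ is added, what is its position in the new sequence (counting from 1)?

2

Electron counts and nuclear charges: Ti4+: 18 e⁻, Z=22, Sc3+: 18 e⁻, Z=21, Y3+: 36 e⁻, Z=39, La3+: 54 e⁻, Z=57, Ba2+: 54 e⁻, Z=56, Cs+: 54 e⁻, Z=55, I-: 54 e⁻, Z=53. Ti4+ < Sc3+ (both 18 e⁻, Z=22>21); Sc3+ < Y3+ (same group, period 4 vs 5); Y3+ < La3+ (same group, period 5 vs 6); La3+ < Ba2+ (both 54 e⁻, Z=57>56); Ba2+ < Cs+ (isoelectronic, higher Z=56 is smaller); Cs+ < I- (isoelectronic, higher Z=55 is smaller).
The complete sequence is Ti4+ < Sc3+ < Y3+ < La3+ < Ba2+ < Cs+ < I-. Sc3+ sits at position 2.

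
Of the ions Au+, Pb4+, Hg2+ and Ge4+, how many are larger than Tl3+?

2

First list Z and electron count for each: Ge4+ has 28 e⁻ (Z=32), Pb4+ has 78 e⁻ (Z=82), Tl3+ has 78 e⁻ (Z=81), Hg2+ has 78 e⁻ (Z=80), Au+ has 78 e⁻ (Z=79). Ge4+ < Pb4+ (same group, 2 shells fewer); Pb4+ < Tl3+ (isoelectronic, higher Z=82 is smaller); Tl3+ < Hg2+ (isoelectronic, higher Z=81 is smaller); Hg2+ < Au+ (both 78 e⁻, Z=80>79).
Relative to Tl3+, the ions that are larger are Hg2+, Au+. So 2 are larger.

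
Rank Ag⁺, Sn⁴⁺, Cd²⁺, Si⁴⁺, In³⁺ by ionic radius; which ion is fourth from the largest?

Sn⁴⁺

Work out protons and electrons: Si⁴⁺: 10 e⁻, Z=14, Sn⁴⁺: 46 e⁻, Z=50, In³⁺: 46 e⁻, Z=49, Cd²⁺: 46 e⁻, Z=48, Ag⁺: 46 e⁻, Z=47. Si⁴⁺ < Sn⁴⁺ (same group, period 3 vs 5); Sn⁴⁺ < In³⁺ (isoelectronic, higher Z=50 is smaller); In³⁺ < Cd²⁺ (both 46 e⁻, Z=49>48); Cd²⁺ < Ag⁺ (both 46 e⁻, Z=48>47).
That gives Si⁴⁺ < Sn⁴⁺ < In³⁺ < Cd²⁺ < Ag⁺. From the largest end, number 4 is Sn⁴⁺.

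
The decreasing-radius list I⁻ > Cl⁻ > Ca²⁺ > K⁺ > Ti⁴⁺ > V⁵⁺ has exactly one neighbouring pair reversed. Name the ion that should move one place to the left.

The pair Ca²⁺, K⁺ is the wrong way round — both have 18 electrons but Z(Ca)=20 > Z(K)=19, so Ca²⁺ should be the smaller of the two. All other adjacent pairs agree with periodic trends, so K⁺ is the misplaced ion.

K⁺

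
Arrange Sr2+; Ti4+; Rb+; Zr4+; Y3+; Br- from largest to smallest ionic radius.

Electron counts and nuclear charges: Ti4+: 18 e⁻, Z=22, Zr4+: 36 e⁻, Z=40, Y3+: 36 e⁻, Z=39, Sr2+: 36 e⁻, Z=38, Rb+: 36 e⁻, Z=37, Br-: 36 e⁻, Z=35. Ti4+ < Zr4+ (same group, 1 shell fewer); Zr4+ < Y3+ (isoelectronic, higher Z=40 is smaller); Y3+ < Sr2+ (isoelectronic, higher Z=39 is smaller); Sr2+ < Rb+ (both 36 e⁻, Z=38>37); Rb+ < Br- (isoelectronic, higher Z=37 is smaller).

Br- > Rb+ > Sr2+ > Y3+ > Zr4+ > Ti4+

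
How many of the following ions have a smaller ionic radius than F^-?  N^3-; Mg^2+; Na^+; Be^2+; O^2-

3

Work out protons and electrons: Be^2+ has 2 e⁻ (Z=4), Mg^2+ has 10 e⁻ (Z=12), Na^+ has 10 e⁻ (Z=11), F^- has 10 e⁻ (Z=9), O^2- has 10 e⁻ (Z=8), N^3- has 10 e⁻ (Z=7). Be^2+ < Mg^2+ (same group, period 2 vs 3); Mg^2+ < Na^+ (isoelectronic, higher Z=12 is smaller); Na^+ < F^- (isoelectronic, higher Z=11 is smaller); F^- < O^2- (isoelectronic, higher Z=9 is smaller); O^2- < N^3- (both 10 e⁻, Z=8>7).
Ordering all of them (including F^-) by radius gives Be^2+ < Mg^2+ < Na^+ < F^- < O^2- < N^3-. That's 3.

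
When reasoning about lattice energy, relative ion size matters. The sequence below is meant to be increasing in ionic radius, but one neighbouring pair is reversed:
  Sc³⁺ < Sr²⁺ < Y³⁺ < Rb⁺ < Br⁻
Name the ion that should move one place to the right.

Check each adjacent pair. Sr²⁺ and Y³⁺ are reversed: both have 36 electrons but Z(Y)=39 > Z(Sr)=38, so Y³⁺ should be the smaller of the two. No other neighbouring pair contradicts the periodic trends, so Sr²⁺ is the ion listed too early.

Sr²⁺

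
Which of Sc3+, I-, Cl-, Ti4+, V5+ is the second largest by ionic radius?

First list Z and electron count for each: V5+ has 18 e⁻ (Z=23), Ti4+ has 18 e⁻ (Z=22), Sc3+ has 18 e⁻ (Z=21), Cl- has 18 e⁻ (Z=17), I- has 54 e⁻ (Z=53). V5+ < Ti4+ (isoelectronic, higher Z=23 is smaller); Ti4+ < Sc3+ (isoelectronic, higher Z=22 is smaller); Sc3+ < Cl- (isoelectronic, higher Z=21 is smaller); Cl- < I- (same group, 2 shells fewer).
Ordering: V5+ < Ti4+ < Sc3+ < Cl- < I-. The second largest is Cl-.

Cl-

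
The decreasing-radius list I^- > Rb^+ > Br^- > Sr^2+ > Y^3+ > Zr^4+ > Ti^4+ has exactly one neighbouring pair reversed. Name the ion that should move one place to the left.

Br^-

Check each adjacent pair. Rb^+ and Br^- are reversed: both have 36 electrons but Z(Rb)=37 > Z(Br)=35, so Rb^+ should be the smaller of the two. No other neighbouring pair contradicts the periodic trends, so Br^- is the ion listed too late.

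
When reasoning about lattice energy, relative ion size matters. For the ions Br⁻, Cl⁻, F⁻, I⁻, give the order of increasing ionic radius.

F⁻ < Cl⁻ < Br⁻ < I⁻

These ions sit in one column with identical charge. Each step down the periodic table adds a principal shell, increasing the radius.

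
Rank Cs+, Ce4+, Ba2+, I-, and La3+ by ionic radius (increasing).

These species are isoelectronic with 54 electrons. The only difference is the number of protons: Ce4+ (Z=58), La3+ (Z=57), Ba2+ (Z=56), Cs+ (Z=55), I- (Z=53). The strongest nuclear pull (Ce4+) gives the smallest ion.

Ce4+ < La3+ < Ba2+ < Cs+ < I-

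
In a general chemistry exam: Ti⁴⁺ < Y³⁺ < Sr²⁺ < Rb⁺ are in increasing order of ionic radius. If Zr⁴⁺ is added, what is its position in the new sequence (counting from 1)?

Electron counts and nuclear charges: Ti⁴⁺: 18 e⁻, Z=22, Zr⁴⁺: 36 e⁻, Z=40, Y³⁺: 36 e⁻, Z=39, Sr²⁺: 36 e⁻, Z=38, Rb⁺: 36 e⁻, Z=37. Ti⁴⁺ < Zr⁴⁺ (same group, period 4 vs 5); Zr⁴⁺ < Y³⁺ (both 36 e⁻, Z=40>39); Y³⁺ < Sr²⁺ (isoelectronic, higher Z=39 is smaller); Sr²⁺ < Rb⁺ (both 36 e⁻, Z=38>37).
With Zr⁴⁺ included the full order is Ti⁴⁺ < Zr⁴⁺ < Y³⁺ < Sr²⁺ < Rb⁺, so it takes position 2.

2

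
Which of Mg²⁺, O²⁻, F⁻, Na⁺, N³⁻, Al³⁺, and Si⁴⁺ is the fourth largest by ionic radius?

Na⁺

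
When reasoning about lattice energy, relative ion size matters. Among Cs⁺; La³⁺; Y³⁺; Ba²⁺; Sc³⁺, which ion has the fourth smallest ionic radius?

Tabulating Z and e⁻: Sc³⁺ has 18 e⁻ (Z=21), Y³⁺ has 36 e⁻ (Z=39), La³⁺ has 54 e⁻ (Z=57), Ba²⁺ has 54 e⁻ (Z=56), Cs⁺ has 54 e⁻ (Z=55). Sc³⁺ < Y³⁺ (same group, 1 shell fewer); Y³⁺ < La³⁺ (same group, 1 shell fewer); La³⁺ < Ba²⁺ (both 54 e⁻, Z=57>56); Ba²⁺ < Cs⁺ (both 54 e⁻, Z=56>55).
So the order is Sc³⁺ < Y³⁺ < La³⁺ < Ba²⁺ < Cs⁺; the 4th-smallest ion is Ba²⁺.

Ba²⁺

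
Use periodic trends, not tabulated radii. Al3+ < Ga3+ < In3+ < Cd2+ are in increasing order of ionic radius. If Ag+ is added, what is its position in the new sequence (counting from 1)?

5

Work out protons and electrons: Al3+: 10 e⁻, Z=13, Ga3+: 28 e⁻, Z=31, In3+: 46 e⁻, Z=49, Cd2+: 46 e⁻, Z=48, Ag+: 46 e⁻, Z=47. Al3+ < Ga3+ (same group, period 3 vs 4); Ga3+ < In3+ (same group, period 4 vs 5); In3+ < Cd2+ (isoelectronic, higher Z=49 is smaller); Cd2+ < Ag+ (both 46 e⁻, Z=48>47).
Putting Ag+ in gives Al3+ < Ga3+ < In3+ < Cd2+ < Ag+; it lands at slot 5.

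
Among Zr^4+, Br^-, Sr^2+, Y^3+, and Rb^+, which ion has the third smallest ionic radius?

Sr^2+

These species are isoelectronic with 36 electrons. The only difference is the number of protons: Zr^4+ (Z=40), Y^3+ (Z=39), Sr^2+ (Z=38), Rb^+ (Z=37), Br^- (Z=35). The strongest nuclear pull (Zr^4+) gives the smallest ion.
Ordering: Zr^4+ < Y^3+ < Sr^2+ < Rb^+ < Br^-. The third smallest is Sr^2+.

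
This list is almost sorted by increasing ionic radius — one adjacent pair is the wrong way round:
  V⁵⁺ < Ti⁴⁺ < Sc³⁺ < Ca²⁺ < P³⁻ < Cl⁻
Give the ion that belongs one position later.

Scanning neighbour by neighbour, only P³⁻/Cl⁻ violates a trend: both have 18 electrons but Z(Cl)=17 > Z(P)=15, so Cl⁻ should be the smaller of the two. That makes P³⁻ the one sitting a position early relative to where it belongs.

P³⁻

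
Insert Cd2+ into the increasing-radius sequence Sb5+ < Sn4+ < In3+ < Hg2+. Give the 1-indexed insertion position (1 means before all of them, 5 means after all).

4

Electron counts and nuclear charges: Sb5+: 46 e⁻, Z=51, Sn4+: 46 e⁻, Z=50, In3+: 46 e⁻, Z=49, Cd2+: 46 e⁻, Z=48, Hg2+: 78 e⁻, Z=80. Sb5+ < Sn4+ (isoelectronic, higher Z=51 is smaller); Sn4+ < In3+ (isoelectronic, higher Z=50 is smaller); In3+ < Cd2+ (both 46 e⁻, Z=49>48); Cd2+ < Hg2+ (same group, period 5 vs 6).
The complete sequence is Sb5+ < Sn4+ < In3+ < Cd2+ < Hg2+. Cd2+ sits at position 4.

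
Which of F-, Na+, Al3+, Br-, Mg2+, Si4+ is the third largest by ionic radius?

Na+

Si4+ (Z=14, 10 e⁻), Al3+ (Z=13, 10 e⁻), Mg2+ (Z=12, 10 e⁻), Na+ (Z=11, 10 e⁻), F- (Z=9, 10 e⁻), Br- (Z=35, 36 e⁻). Si4+ < Al3+ (both 10 e⁻, Z=14>13); Al3+ < Mg2+ (isoelectronic, higher Z=13 is smaller); Mg2+ < Na+ (isoelectronic, higher Z=12 is smaller); Na+ < F- (isoelectronic, higher Z=11 is smaller); F- < Br- (same group, 2 shells fewer).
Full ascending order: Si4+ < Al3+ < Mg2+ < Na+ < F- < Br-. Counting from the largest, position 3 is Na+.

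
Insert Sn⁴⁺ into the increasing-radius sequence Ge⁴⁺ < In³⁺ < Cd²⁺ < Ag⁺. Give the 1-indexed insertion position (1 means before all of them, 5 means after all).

Ge⁴⁺ has 28 e⁻ (Z=32), Sn⁴⁺ has 46 e⁻ (Z=50), In³⁺ has 46 e⁻ (Z=49), Cd²⁺ has 46 e⁻ (Z=48), Ag⁺ has 46 e⁻ (Z=47). Ge⁴⁺ < Sn⁴⁺ (same group, period 4 vs 5); Sn⁴⁺ < In³⁺ (both 46 e⁻, Z=50>49); In³⁺ < Cd²⁺ (isoelectronic, higher Z=49 is smaller); Cd²⁺ < Ag⁺ (isoelectronic, higher Z=48 is smaller).
Putting Sn⁴⁺ in gives Ge⁴⁺ < Sn⁴⁺ < In³⁺ < Cd²⁺ < Ag⁺; it lands at slot 2.

2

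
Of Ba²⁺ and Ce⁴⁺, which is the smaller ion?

These species are isoelectronic with 54 electrons. The only difference is the number of protons: Ce⁴⁺ (Z=58), Ba²⁺ (Z=56). The strongest nuclear pull (Ce⁴⁺) gives the smallest ion.

Ce⁴⁺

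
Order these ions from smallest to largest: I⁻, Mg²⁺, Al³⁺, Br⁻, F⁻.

Tabulating Z and e⁻: Al³⁺ (Z=13, 10 e⁻), Mg²⁺ (Z=12, 10 e⁻), F⁻ (Z=9, 10 e⁻), Br⁻ (Z=35, 36 e⁻), I⁻ (Z=53, 54 e⁻). Al³⁺ < Mg²⁺ (both 10 e⁻, Z=13>12); Mg²⁺ < F⁻ (isoelectronic, higher Z=12 is smaller); F⁻ < Br⁻ (same group, period 2 vs 4); Br⁻ < I⁻ (same group, period 4 vs 5).

Al³⁺ < Mg²⁺ < F⁻ < Br⁻ < I⁻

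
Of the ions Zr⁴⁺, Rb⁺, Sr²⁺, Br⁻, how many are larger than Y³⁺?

Isoelectronic series (36 e⁻ each). Size is set by nuclear charge: more protons means a smaller ion. Zr⁴⁺ (Z=40), Y³⁺ (Z=39), Sr²⁺ (Z=38), Rb⁺ (Z=37), Br⁻ (Z=35).
Overall: Zr⁴⁺ < Y³⁺ < Sr²⁺ < Rb⁺ < Br⁻. Y³⁺ has 1 below it and 3 above. That's 3.

3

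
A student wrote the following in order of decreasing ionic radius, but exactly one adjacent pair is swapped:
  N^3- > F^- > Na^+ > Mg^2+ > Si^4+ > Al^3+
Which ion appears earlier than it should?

Si^4+

Check each adjacent pair. Si^4+ and Al^3+ are reversed: they are isoelectronic (10 e⁻) and Si has more protons than Al (14 vs 13), making Si^4+ smaller. No other neighbouring pair contradicts the periodic trends, so Si^4+ is the ion listed too early.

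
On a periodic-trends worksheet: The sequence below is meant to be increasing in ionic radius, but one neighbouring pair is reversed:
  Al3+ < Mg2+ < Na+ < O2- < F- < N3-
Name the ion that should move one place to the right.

O2-

The pair O2-, F- is the wrong way round — both have 10 electrons but Z(F)=9 > Z(O)=8, so F- should be the smaller of the two. All other adjacent pairs agree with periodic trends, so O2- is the misplaced ion.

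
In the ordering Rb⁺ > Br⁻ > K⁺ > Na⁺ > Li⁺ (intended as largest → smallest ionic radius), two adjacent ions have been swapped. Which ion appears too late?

Compare adjacent ions: Rb⁺ and Br⁻ share 36 electrons; the higher nuclear charge on Rb (Z=37) contracts it more, so Rb⁺ < Br⁻ — yet in this decreasing list Rb⁺ sits before Br⁻. Nothing else is reversed, so Br⁻ should move one place to the left.

Br⁻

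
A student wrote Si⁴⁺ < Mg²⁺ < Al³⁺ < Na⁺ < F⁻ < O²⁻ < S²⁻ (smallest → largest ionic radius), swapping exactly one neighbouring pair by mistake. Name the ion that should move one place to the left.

Check each adjacent pair. Mg²⁺ and Al³⁺ are reversed: Al³⁺ and Mg²⁺ share 10 electrons; the higher nuclear charge on Al (Z=13) contracts it more, so Al³⁺ < Mg²⁺. No other neighbouring pair contradicts the periodic trends, so Al³⁺ is the ion listed too late.

Al³⁺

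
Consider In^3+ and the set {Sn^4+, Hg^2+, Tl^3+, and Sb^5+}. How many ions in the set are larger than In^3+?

Work out protons and electrons: Sb^5+: 46 e⁻, Z=51, Sn^4+: 46 e⁻, Z=50, In^3+: 46 e⁻, Z=49, Tl^3+: 78 e⁻, Z=81, Hg^2+: 78 e⁻, Z=80. Sb^5+ < Sn^4+ (isoelectronic, higher Z=51 is smaller); Sn^4+ < In^3+ (isoelectronic, higher Z=50 is smaller); In^3+ < Tl^3+ (same group, 1 shell fewer); Tl^3+ < Hg^2+ (isoelectronic, higher Z=81 is smaller).
Overall: Sb^5+ < Sn^4+ < In^3+ < Tl^3+ < Hg^2+. In^3+ has 2 below it and 2 above. Count: 2.

2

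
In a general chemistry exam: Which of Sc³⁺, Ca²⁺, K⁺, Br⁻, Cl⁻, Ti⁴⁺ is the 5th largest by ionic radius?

First list Z and electron count for each: Ti⁴⁺ (Z=22, 18 e⁻), Sc³⁺ (Z=21, 18 e⁻), Ca²⁺ (Z=20, 18 e⁻), K⁺ (Z=19, 18 e⁻), Cl⁻ (Z=17, 18 e⁻), Br⁻ (Z=35, 36 e⁻). Ti⁴⁺ < Sc³⁺ (both 18 e⁻, Z=22>21); Sc³⁺ < Ca²⁺ (both 18 e⁻, Z=21>20); Ca²⁺ < K⁺ (both 18 e⁻, Z=20>19); K⁺ < Cl⁻ (both 18 e⁻, Z=19>17); Cl⁻ < Br⁻ (same group, 1 shell fewer).
Full ascending order: Ti⁴⁺ < Sc³⁺ < Ca²⁺ < K⁺ < Cl⁻ < Br⁻. Counting from the largest, position 5 is Sc³⁺.

Sc³⁺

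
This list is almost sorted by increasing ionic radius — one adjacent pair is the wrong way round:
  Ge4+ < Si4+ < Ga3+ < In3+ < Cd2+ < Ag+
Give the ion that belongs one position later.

Ge4+

The pair Ge4+, Si4+ is the wrong way round — Si4+ and Ge4+ are in one column with the same charge; the lighter period-3 ion has one fewer shell and is smaller. All other adjacent pairs agree with periodic trends, so Ge4+ is the misplaced ion.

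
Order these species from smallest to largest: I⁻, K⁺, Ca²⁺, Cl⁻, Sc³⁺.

Electron counts and nuclear charges: Sc³⁺ (Z=21, 18 e⁻), Ca²⁺ (Z=20, 18 e⁻), K⁺ (Z=19, 18 e⁻), Cl⁻ (Z=17, 18 e⁻), I⁻ (Z=53, 54 e⁻). Sc³⁺ < Ca²⁺ (isoelectronic, higher Z=21 is smaller); Ca²⁺ < K⁺ (isoelectronic, higher Z=20 is smaller); K⁺ < Cl⁻ (both 18 e⁻, Z=19>17); Cl⁻ < I⁻ (same group, period 3 vs 5).

Sc³⁺ < Ca²⁺ < K⁺ < Cl⁻ < I⁻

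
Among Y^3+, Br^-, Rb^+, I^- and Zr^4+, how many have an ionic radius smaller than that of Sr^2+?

2

Electron counts and nuclear charges: Zr^4+ has 36 e⁻ (Z=40), Y^3+ has 36 e⁻ (Z=39), Sr^2+ has 36 e⁻ (Z=38), Rb^+ has 36 e⁻ (Z=37), Br^- has 36 e⁻ (Z=35), I^- has 54 e⁻ (Z=53). Zr^4+ < Y^3+ (both 36 e⁻, Z=40>39); Y^3+ < Sr^2+ (isoelectronic, higher Z=39 is smaller); Sr^2+ < Rb^+ (both 36 e⁻, Z=38>37); Rb^+ < Br^- (both 36 e⁻, Z=37>35); Br^- < I^- (same group, period 4 vs 5).
Overall: Zr^4+ < Y^3+ < Sr^2+ < Rb^+ < Br^- < I^-. Sr^2+ has 2 below it and 3 above. Count: 2.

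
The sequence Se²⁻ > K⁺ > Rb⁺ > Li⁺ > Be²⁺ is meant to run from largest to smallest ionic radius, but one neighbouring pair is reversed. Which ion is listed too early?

Compare adjacent ions: K⁺ and Rb⁺ are in one column with the same charge; the lighter period-4 ion has one fewer shell and is smaller — yet in this decreasing list K⁺ sits before Rb⁺. Nothing else is reversed, so K⁺ should move one place to the right.

K⁺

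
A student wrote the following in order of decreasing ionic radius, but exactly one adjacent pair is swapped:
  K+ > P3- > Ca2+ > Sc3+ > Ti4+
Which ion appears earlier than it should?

K+

Compare adjacent ions: they are isoelectronic (18 e⁻) and K has more protons than P (19 vs 15), making K+ smaller — yet in this decreasing list K+ sits before P3-. Nothing else is reversed, so K+ should move one place to the right.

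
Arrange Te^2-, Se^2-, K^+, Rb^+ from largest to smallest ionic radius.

Te^2- > Se^2- > Rb^+ > K^+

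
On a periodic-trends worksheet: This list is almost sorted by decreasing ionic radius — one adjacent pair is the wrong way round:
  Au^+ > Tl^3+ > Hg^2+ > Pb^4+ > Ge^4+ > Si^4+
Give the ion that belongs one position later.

Tl^3+

The pair Tl^3+, Hg^2+ is the wrong way round — both have 78 electrons but Z(Tl)=81 > Z(Hg)=80, so Tl^3+ should be the smaller of the two. All other adjacent pairs agree with periodic trends, so Tl^3+ is the misplaced ion.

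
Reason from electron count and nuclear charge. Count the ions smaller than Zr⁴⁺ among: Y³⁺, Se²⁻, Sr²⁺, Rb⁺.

0

All of these have 36 electrons (isoelectronic). With the same electron cloud, the ion with the most protons pulls it in tightest. Nuclear charges: Zr⁴⁺ (Z=40), Y³⁺ (Z=39), Sr²⁺ (Z=38), Rb⁺ (Z=37), Se²⁻ (Z=34). Highest Z is smallest.
Overall: Zr⁴⁺ < Y³⁺ < Sr²⁺ < Rb⁺ < Se²⁻. Zr⁴⁺ has 0 below it and 4 above. Count: 0.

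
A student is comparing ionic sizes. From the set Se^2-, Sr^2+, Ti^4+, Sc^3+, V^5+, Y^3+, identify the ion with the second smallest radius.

V^5+: 18 e⁻, Z=23, Ti^4+: 18 e⁻, Z=22, Sc^3+: 18 e⁻, Z=21, Y^3+: 36 e⁻, Z=39, Sr^2+: 36 e⁻, Z=38, Se^2-: 36 e⁻, Z=34. V^5+ < Ti^4+ (both 18 e⁻, Z=23>22); Ti^4+ < Sc^3+ (both 18 e⁻, Z=22>21); Sc^3+ < Y^3+ (same group, 1 shell fewer); Y^3+ < Sr^2+ (both 36 e⁻, Z=39>38); Sr^2+ < Se^2- (isoelectronic, higher Z=38 is smaller).
Full ascending order: V^5+ < Ti^4+ < Sc^3+ < Y^3+ < Sr^2+ < Se^2-. Counting from the smallest, position 2 is Ti^4+.

Ti^4+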